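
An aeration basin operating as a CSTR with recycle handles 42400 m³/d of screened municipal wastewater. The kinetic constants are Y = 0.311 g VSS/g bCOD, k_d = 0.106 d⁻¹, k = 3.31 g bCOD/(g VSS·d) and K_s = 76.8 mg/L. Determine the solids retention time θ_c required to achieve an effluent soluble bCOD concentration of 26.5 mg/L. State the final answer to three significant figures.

θ_c ≈ 6.33 d

At the target effluent, Y k S/(K_s+S) = 0.311×3.31×26.5/103.3 = 0.2641 d⁻¹.
1/θ_c = 0.2641 − 0.106 = 0.1581 d⁻¹, so θ_c = 6.326 d.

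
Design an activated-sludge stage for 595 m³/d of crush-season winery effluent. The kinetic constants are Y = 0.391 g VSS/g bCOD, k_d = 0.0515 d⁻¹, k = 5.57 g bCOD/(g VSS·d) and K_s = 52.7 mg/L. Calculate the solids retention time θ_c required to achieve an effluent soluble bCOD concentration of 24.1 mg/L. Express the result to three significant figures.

At the target effluent, Y k S/(K_s+S) = 0.391×5.57×24.1/76.80 = 0.6834 d⁻¹.
1/θ_c = 0.6834 − 0.0515 = 0.6319 d⁻¹, so θ_c = 1.582 d.

θ_c ≈ 1.58 d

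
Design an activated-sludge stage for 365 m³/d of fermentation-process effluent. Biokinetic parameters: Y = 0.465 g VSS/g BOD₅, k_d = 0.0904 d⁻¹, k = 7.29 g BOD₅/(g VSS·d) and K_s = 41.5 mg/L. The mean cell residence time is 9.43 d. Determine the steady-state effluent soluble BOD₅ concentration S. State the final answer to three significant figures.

For a completely mixed reactor with recycle the Lawrence–McCarty relation gives S = K_s·(1 + k_d·θ_c) / [θ_c·(Y·k − k_d) − 1] = 41.5 × (1 + 0.0904 × 9.43) / [9.43 × (0.465 × 7.29 − 0.0904) − 1] = 76.88 / 30.11 = 2.553 mg/L.

S ≈ 2.55 mg/L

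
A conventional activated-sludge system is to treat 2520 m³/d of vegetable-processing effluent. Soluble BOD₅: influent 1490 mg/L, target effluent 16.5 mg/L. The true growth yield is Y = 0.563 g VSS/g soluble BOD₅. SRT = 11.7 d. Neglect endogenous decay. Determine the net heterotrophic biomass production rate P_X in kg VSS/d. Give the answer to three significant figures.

P_X ≈ 2090 kg VSS/d

Since k_d ≈ 0, Y_obs = Y = 0.563 g VSS/g soluble BOD₅.
Mass of soluble BOD₅ removed per day: Q(S₀ − S) = 2520 × 1474 g/m³ = 3713 kg/d.
Biomass produced: P_X = Y_obs·Q·ΔS = 0.5630 × 3713 ≈ 2091 kg VSS/d.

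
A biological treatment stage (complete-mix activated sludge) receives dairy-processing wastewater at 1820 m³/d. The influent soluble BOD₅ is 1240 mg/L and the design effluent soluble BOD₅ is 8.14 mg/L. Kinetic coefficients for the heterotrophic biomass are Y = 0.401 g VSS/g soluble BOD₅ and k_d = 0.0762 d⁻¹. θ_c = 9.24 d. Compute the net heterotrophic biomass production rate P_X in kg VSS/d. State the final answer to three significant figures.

Correct the yield for decay: Y_obs = Y/(1 + k_d θ_c) = 0.401 / (1 + 0.0762 × 9.24) = 0.401 / 1.704 = 0.2353.
Q·(S₀ − S) = 1820 × (1240 − 8.14) × 10⁻³ = 2242 kg/d removed.
P_X = Y_obs · Q(S₀ − S) = 0.2353 × 2242 = 527.6 kg VSS/d.

P_X ≈ 528 kg VSS/d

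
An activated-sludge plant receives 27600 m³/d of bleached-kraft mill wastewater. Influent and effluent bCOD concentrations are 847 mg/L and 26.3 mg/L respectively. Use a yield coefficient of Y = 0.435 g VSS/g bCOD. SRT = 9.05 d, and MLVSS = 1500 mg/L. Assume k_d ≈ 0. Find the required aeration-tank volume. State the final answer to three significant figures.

V·X = Y·Q·ΔS·θ_c gives V = 0.435 × 27600 × (847 − 26.3) × 9.05 / 1500 = 59448 m³.

V ≈ 59400 m³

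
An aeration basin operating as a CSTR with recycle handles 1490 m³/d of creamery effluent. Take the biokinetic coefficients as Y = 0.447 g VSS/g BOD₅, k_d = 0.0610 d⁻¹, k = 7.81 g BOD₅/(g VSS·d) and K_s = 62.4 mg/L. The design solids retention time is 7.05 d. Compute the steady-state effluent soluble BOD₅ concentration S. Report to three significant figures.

S ≈ 3.85 mg/L

For a completely mixed reactor with recycle the Lawrence–McCarty relation gives S = K_s·(1 + k_d·θ_c) / [θ_c·(Y·k − k_d) − 1] = 62.4 × (1 + 0.0610 × 7.05) / [7.05 × (0.447 × 7.81 − 0.0610) − 1] = 89.24 / 23.18 = 3.849 mg/L.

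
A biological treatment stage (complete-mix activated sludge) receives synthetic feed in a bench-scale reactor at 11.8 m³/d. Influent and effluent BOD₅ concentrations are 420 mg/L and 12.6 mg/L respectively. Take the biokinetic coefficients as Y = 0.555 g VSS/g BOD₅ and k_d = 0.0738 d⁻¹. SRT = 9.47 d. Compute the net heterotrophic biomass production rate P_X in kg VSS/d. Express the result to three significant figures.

P_X ≈ 1.57 kg VSS/d

The observed yield is Y_obs = Y/(1 + k_d·θ_c) = 0.555 / (1 + 0.0738 × 9.47) = 0.555 / 1.699 = 0.3267 g VSS per g BOD₅ removed.
Q·(S₀ − S) = 11.8 × (420 − 12.6) × 10⁻³ = 4.807 kg/d removed.
P_X = Y_obs · Q(S₀ − S) = 0.3267 × 4.807 = 1.570 kg VSS/d.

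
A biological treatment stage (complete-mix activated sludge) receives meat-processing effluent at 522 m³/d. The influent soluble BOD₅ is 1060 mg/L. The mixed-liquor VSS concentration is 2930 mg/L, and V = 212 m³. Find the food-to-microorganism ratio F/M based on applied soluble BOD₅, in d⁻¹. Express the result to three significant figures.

F/M ≈ 0.891 d⁻¹

Food-to-microorganism ratio F/M = Q S₀ / (V X) = 522 × 1060 / (212.0 × 2930) = 0.8908 d⁻¹.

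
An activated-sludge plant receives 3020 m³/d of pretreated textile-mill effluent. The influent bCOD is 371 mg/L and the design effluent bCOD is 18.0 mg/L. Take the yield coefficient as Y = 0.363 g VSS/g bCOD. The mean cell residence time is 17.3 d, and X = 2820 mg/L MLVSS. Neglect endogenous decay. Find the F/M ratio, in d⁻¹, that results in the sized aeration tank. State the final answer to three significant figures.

F/M ≈ 0.167 d⁻¹

With k_d = 0 the design equation reduces to V = Y Q (S₀−S) θ_c / X = 0.363 × 3020 × (371 − 18.0) × 17.3 / 2820 = 2374 m³.
F/M = Q·S₀ / (V·X) = 3020 × 371 / (2374 × 2820) = 0.1674 g bCOD·(g VSS·d)⁻¹.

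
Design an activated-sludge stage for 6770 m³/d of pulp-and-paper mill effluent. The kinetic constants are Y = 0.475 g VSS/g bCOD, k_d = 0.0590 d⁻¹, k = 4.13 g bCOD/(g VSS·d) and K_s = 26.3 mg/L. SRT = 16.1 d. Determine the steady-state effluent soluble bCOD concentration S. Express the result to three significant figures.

S ≈ 1.73 mg/L

For a completely mixed reactor with recycle the Lawrence–McCarty relation gives S = K_s·(1 + k_d·θ_c) / [θ_c·(Y·k − k_d) − 1] = 26.3 × (1 + 0.0590 × 16.1) / [16.1 × (0.475 × 4.13 − 0.0590) − 1] = 51.28 / 29.63 = 1.731 mg/L.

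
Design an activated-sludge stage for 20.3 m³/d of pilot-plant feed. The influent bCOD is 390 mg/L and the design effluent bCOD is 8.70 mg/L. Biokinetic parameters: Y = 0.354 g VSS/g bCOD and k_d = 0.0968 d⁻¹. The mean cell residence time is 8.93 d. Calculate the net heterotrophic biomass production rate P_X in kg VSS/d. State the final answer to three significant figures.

P_X ≈ 1.47 kg VSS/d

The observed yield is Y_obs = Y/(1 + k_d·θ_c) = 0.354 / (1 + 0.0968 × 8.93) = 0.354 / 1.864 = 0.1899 g VSS per g bCOD removed.
Mass of bCOD removed per day: Q(S₀ − S) = 20.3 × 381.3 g/m³ = 7.740 kg/d.
Biomass produced: P_X = Y_obs·Q·ΔS = 0.1899 × 7.740 ≈ 1.470 kg VSS/d.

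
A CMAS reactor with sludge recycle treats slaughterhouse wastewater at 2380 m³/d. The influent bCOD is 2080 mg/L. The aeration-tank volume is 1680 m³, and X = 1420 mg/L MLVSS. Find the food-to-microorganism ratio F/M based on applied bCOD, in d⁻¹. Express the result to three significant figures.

F/M ≈ 2.08 d⁻¹

Food-to-microorganism ratio F/M = Q S₀ / (V X) = 2380 × 2080 / (1680 × 1420) = 2.075 d⁻¹.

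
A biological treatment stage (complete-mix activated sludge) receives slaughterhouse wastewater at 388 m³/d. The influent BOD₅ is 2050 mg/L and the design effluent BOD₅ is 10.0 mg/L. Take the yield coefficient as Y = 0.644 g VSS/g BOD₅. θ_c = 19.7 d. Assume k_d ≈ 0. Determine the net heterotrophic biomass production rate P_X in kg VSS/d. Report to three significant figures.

P_X ≈ 510 kg VSS/d

Since k_d ≈ 0, Y_obs = Y = 0.644 g VSS/g BOD₅.
Mass of BOD₅ removed per day: Q(S₀ − S) = 388 × 2040 g/m³ = 791.5 kg/d.
So the net sludge growth is P_X = 0.6440 × 791.5 = 509.7 kg VSS/d.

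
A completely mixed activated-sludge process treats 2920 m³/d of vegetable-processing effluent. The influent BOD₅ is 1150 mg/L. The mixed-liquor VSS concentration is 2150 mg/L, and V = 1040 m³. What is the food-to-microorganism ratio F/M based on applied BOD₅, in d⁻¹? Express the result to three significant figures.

F/M ≈ 1.50 d⁻¹

F/M = applied load / biomass = Q·S₀/(V·X) = 2920 × 1150 / (1040 × 2150) = 1.502 d⁻¹.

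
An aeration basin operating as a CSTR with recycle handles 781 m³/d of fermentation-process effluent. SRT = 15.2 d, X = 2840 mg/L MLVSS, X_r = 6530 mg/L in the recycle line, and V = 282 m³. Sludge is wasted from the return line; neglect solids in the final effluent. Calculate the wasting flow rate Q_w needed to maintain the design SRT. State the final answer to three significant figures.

θ_c = V·X/(Q_w·X_r) when wasting from the recycle, so Q_w = V·X/(θ_c·X_r) = 282.0 × 2840 / (15.2 × 6530) = 8.069 m³/d.

Q_w ≈ 8.07 m³/d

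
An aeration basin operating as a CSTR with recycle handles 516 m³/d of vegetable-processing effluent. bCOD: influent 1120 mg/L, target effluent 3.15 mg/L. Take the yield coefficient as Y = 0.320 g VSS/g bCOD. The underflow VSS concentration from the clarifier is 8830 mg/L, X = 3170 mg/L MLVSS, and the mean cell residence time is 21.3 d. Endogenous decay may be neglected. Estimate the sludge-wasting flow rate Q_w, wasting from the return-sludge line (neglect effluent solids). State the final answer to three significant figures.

Biomass mass balance (decay neglected): V·X = Y·Q·(S₀ − S)·θ_c, so V = 0.320 × 516 × (1120 − 3.15) × 21.3 / 3170 = 1239 m³.
Wasting from the return line (neglecting effluent solids): Q_w = V·X / (θ_c·X_r) = 1239 × 3170 / (21.3 × 8830) = 20.88 m³/d.

Q_w ≈ 20.9 m³/d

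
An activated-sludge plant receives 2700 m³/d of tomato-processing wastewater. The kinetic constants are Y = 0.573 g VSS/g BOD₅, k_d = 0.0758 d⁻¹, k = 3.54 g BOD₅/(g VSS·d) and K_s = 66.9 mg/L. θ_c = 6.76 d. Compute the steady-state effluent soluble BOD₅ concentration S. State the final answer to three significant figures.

S ≈ 8.29 mg/L

For a completely mixed reactor with recycle the Lawrence–McCarty relation gives S = K_s·(1 + k_d·θ_c) / [θ_c·(Y·k − k_d) − 1] = 66.9 × (1 + 0.0758 × 6.76) / [6.76 × (0.573 × 3.54 − 0.0758) − 1] = 101.2 / 12.20 = 8.294 mg/L.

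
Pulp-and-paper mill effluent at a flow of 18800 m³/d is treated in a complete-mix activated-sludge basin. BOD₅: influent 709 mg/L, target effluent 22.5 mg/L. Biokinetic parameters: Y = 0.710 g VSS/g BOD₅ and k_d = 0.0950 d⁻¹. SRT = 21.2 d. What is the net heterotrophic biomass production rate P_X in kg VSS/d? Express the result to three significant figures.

Observed yield with endogenous decay: Y_obs = Y / (1 + k_d·θ_c) = 0.710 / (1 + 0.0950 × 21.2) = 0.710 / 3.014 = 0.2356 g VSS/g BOD₅.
Substrate removed = Q·(S₀ − S) = 18800 m³/d × (709 − 22.5) g/m³ = 1.29×10^7 g/d = 12906 kg/d.
P_X = Y_obs · Q(S₀ − S) = 0.2356 × 12906 = 3040 kg VSS/d.

P_X ≈ 3040 kg VSS/d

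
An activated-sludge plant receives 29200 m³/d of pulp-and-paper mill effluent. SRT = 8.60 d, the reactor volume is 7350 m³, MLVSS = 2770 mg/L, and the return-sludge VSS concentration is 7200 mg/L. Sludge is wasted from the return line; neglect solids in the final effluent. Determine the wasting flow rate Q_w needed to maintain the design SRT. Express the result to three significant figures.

θ_c = V·X/(Q_w·X_r) when wasting from the recycle, so Q_w = V·X/(θ_c·X_r) = 7350 × 2770 / (8.60 × 7200) = 328.8 m³/d.

Q_w ≈ 329 m³/d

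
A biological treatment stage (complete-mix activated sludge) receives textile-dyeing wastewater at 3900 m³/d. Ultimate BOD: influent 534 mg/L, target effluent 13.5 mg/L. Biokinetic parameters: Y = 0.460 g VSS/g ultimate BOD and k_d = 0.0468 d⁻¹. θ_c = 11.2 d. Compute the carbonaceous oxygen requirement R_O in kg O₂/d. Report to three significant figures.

R_O ≈ 1160 kg O₂/d

Correct the yield for decay: Y_obs = Y/(1 + k_d θ_c) = 0.460 / (1 + 0.0468 × 11.2) = 0.460 / 1.524 = 0.3018.
Q·(S₀ − S) = 3900 × (534 − 13.5) × 10⁻³ = 2030 kg/d removed.
P_X = Y_obs·Q·(S₀ − S) = 0.3018 × 2030 = 612.7 kg VSS/d.
Carbonaceous O₂ demand = substrate oxidised − cell-mass equivalent = 2030 − 1.42 × 612.7 = 1160 kg O₂/d.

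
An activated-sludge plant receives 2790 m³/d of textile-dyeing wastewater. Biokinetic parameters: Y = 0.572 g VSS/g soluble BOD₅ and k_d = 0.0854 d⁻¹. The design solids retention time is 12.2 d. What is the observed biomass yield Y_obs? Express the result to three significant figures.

Y_obs = Y / (1 + k_d θ_c) = 0.572 / (1 + 0.0854 × 12.2) = 0.572 / 2.042 = 0.2801.

Y_obs ≈ 0.280 g VSS/g soluble BOD₅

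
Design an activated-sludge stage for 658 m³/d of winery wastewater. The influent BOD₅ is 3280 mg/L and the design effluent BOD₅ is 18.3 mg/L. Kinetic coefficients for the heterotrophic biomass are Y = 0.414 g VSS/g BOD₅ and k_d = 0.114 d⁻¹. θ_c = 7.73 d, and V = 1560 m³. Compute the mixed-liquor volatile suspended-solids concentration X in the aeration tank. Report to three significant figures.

From V·X·(1 + k_d·θ_c) = Y·Q·(S₀ − S)·θ_c: X = 0.414 × 658 × (3280 − 18.3) × 7.73 / [1560 × (1 + 0.114 × 7.73)] = 2340 mg/L.

X ≈ 2340 mg/L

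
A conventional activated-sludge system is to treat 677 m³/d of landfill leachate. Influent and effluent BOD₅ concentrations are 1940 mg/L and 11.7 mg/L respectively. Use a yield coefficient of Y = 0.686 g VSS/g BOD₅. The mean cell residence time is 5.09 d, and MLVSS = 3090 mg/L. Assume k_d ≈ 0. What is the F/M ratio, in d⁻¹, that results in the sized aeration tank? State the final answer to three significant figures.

Biomass mass balance (decay neglected): V·X = Y·Q·(S₀ − S)·θ_c, so V = 0.686 × 677 × (1940 − 11.7) × 5.09 / 3090 = 1475 m³.
F/M = Q·S₀ / (V·X) = 677 × 1940 / (1475 × 3090) = 0.2881 g BOD₅·(g VSS·d)⁻¹.

F/M ≈ 0.288 d⁻¹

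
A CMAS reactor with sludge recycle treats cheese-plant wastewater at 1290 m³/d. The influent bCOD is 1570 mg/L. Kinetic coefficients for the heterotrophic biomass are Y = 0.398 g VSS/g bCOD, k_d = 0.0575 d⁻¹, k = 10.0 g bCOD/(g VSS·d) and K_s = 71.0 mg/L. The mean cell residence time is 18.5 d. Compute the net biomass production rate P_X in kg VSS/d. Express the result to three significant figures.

From the Monod/SRT balance for a CMAS, S = K_s·(1+k_d θ_c)/[θ_c·(Y k − k_d) − 1] = 71.0 × (1 + 0.0575 × 18.5) / [18.5 × (0.398 × 10.0 − 0.0575) − 1] = 146.5 / 71.57 = 2.047 mg/L.
Y_obs = Y / (1 + k_d θ_c) = 0.398 / (1 + 0.0575 × 18.5) = 0.398 / 2.064 = 0.1929.
Mass of bCOD removed per day: Q(S₀ − S) = 1290 × 1568 g/m³ = 2023 kg/d.
P_X = Y_obs · Q(S₀ − S) = 0.1929 × 2023 = 390.1 kg VSS/d.

P_X ≈ 390 kg VSS/d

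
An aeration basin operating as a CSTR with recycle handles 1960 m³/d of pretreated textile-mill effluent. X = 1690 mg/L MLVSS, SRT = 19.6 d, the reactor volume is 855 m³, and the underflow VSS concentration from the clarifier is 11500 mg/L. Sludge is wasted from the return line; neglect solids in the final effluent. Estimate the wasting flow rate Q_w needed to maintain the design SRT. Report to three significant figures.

Q_w ≈ 6.41 m³/d

Q_w = (V·X)/(θ_c X_r) = 855.0 × 1690 / (19.6 × 11500) = 6.411 m³/d.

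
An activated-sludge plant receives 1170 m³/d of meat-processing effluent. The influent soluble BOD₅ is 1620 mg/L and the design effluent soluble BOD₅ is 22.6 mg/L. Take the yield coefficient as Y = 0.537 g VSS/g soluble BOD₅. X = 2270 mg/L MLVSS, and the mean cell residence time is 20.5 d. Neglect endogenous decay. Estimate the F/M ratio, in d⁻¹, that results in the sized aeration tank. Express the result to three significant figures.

Biomass mass balance (decay neglected): V·X = Y·Q·(S₀ − S)·θ_c, so V = 0.537 × 1170 × (1620 − 22.6) × 20.5 / 2270 = 9064 m³.
F/M = Q·S₀ / (V·X) = 1170 × 1620 / (9064 × 2270) = 0.09212 g soluble BOD₅·(g VSS·d)⁻¹.

F/M ≈ 0.0921 d⁻¹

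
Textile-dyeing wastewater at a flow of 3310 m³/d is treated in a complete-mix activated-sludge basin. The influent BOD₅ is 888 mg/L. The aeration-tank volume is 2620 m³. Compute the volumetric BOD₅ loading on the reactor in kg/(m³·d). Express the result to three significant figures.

Applied BOD₅ load per unit volume = Q·S₀/V = (3310 × 888/1000)/2620 = 1.122 kg BOD₅·m⁻³·d⁻¹.

L_v ≈ 1.12 kg BOD₅/(m³·d)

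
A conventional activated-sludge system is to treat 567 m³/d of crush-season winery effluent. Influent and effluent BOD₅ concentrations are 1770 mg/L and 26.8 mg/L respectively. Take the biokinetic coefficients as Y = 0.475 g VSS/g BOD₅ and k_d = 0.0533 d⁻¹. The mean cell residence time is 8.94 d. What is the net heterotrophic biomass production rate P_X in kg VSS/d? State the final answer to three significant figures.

Y_obs = Y / (1 + k_d θ_c) = 0.475 / (1 + 0.0533 × 8.94) = 0.475 / 1.477 = 0.3217.
Q·(S₀ − S) = 567 × (1770 − 26.8) × 10⁻³ = 988.4 kg/d removed.
P_X = Y_obs · Q(S₀ − S) = 0.3217 × 988.4 = 318.0 kg VSS/d.

P_X ≈ 318 kg VSS/d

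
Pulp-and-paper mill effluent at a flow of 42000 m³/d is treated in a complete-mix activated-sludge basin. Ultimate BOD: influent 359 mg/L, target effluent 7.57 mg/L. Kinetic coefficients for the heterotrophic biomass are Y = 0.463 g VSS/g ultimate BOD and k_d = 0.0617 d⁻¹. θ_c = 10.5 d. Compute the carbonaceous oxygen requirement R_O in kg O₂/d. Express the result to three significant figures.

R_O ≈ 8870 kg O₂/d

Correct the yield for decay: Y_obs = Y/(1 + k_d θ_c) = 0.463 / (1 + 0.0617 × 10.5) = 0.463 / 1.648 = 0.2810.
Q·(S₀ − S) = 42000 × (359 − 7.57) × 10⁻³ = 14760 kg/d removed.
P_X = Y_obs·Q·(S₀ − S) = 0.2810 × 14760 = 4147 kg VSS/d.
Carbonaceous O₂ demand = substrate oxidised − cell-mass equivalent = 14760 − 1.42 × 4147 = 8871 kg O₂/d.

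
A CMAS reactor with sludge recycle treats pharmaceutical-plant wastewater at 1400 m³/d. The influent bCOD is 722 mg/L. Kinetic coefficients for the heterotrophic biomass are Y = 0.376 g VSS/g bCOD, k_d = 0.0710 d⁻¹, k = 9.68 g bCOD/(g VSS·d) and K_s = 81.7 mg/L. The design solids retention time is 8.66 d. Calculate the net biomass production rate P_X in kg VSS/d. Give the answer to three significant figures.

Effluent substrate depends only on kinetics and SRT: S = K_s(1 + k_d θ_c) / [θ_c(Yk − k_d) − 1] = 81.7 × (1 + 0.0710 × 8.66) / [8.66 × (0.376 × 9.68 − 0.0710) − 1] = 131.9 / 29.90 = 4.412 mg/L.
Y_obs = Y / (1 + k_d θ_c) = 0.376 / (1 + 0.0710 × 8.66) = 0.376 / 1.615 = 0.2328.
Q·(S₀ − S) = 1400 × (722 − 4.41) × 10⁻³ = 1005 kg/d removed.
So the net sludge growth is P_X = 0.2328 × 1005 = 233.9 kg VSS/d.

P_X ≈ 234 kg VSS/d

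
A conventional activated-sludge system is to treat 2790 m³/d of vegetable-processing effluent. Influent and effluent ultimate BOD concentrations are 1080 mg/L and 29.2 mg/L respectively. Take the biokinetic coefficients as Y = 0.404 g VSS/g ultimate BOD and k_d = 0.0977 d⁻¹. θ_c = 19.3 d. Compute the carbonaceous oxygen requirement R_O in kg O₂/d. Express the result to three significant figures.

Observed yield with endogenous decay: Y_obs = Y / (1 + k_d·θ_c) = 0.404 / (1 + 0.0977 × 19.3) = 0.404 / 2.886 = 0.1400 g VSS/g ultimate BOD.
Substrate removed = Q·(S₀ − S) = 2790 m³/d × (1080 − 29.2) g/m³ = 2.93×10^6 g/d = 2932 kg/d.
P_X = Y_obs·Q·(S₀ − S) = 0.1400 × 2932 = 410.5 kg VSS/d.
Carbonaceous O₂ demand = substrate oxidised − cell-mass equivalent = 2932 − 1.42 × 410.5 = 2349 kg O₂/d.

R_O ≈ 2350 kg O₂/d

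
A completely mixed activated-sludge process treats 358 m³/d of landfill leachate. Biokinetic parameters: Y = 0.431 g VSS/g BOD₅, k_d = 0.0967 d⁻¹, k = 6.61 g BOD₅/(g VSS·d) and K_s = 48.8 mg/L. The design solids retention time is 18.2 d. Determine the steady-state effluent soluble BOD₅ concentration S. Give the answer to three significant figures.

For a completely mixed reactor with recycle the Lawrence–McCarty relation gives S = K_s·(1 + k_d·θ_c) / [θ_c·(Y·k − k_d) − 1] = 48.8 × (1 + 0.0967 × 18.2) / [18.2 × (0.431 × 6.61 − 0.0967) − 1] = 134.7 / 49.09 = 2.744 mg/L.

S ≈ 2.74 mg/L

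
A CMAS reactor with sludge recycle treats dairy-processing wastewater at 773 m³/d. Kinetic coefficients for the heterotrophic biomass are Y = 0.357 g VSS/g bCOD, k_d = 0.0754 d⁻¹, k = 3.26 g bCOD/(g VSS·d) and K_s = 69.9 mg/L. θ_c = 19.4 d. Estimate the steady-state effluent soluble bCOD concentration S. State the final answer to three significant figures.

S ≈ 8.56 mg/L

From the Monod/SRT balance for a CMAS, S = K_s·(1+k_d θ_c)/[θ_c·(Y k − k_d) − 1] = 69.9 × (1 + 0.0754 × 19.4) / [19.4 × (0.357 × 3.26 − 0.0754) − 1] = 172.1 / 20.12 = 8.558 mg/L.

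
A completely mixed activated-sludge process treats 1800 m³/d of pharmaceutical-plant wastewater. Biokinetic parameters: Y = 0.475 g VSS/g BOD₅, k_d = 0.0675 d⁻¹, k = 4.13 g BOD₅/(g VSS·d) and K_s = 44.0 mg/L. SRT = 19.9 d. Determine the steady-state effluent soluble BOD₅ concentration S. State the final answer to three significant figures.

From the Monod/SRT balance for a CMAS, S = K_s·(1+k_d θ_c)/[θ_c·(Y k − k_d) − 1] = 44.0 × (1 + 0.0675 × 19.9) / [19.9 × (0.475 × 4.13 − 0.0675) − 1] = 103.1 / 36.70 = 2.810 mg/L.

S ≈ 2.81 mg/L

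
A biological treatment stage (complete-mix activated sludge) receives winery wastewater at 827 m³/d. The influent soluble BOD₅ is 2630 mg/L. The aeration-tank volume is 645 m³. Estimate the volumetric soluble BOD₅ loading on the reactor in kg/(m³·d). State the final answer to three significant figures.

L_v ≈ 3.37 kg soluble BOD₅/(m³·d)

L_v = Q S₀ / V = 827 × 2630 × 10⁻³ / 645.0 = 3.372 kg/(m³·d).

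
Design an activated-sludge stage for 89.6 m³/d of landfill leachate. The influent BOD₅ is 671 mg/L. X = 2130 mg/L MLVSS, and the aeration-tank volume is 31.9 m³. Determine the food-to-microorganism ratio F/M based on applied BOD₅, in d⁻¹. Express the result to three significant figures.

F/M = applied load / biomass = Q·S₀/(V·X) = 89.6 × 671 / (31.90 × 2130) = 0.8848 d⁻¹.

F/M ≈ 0.885 d⁻¹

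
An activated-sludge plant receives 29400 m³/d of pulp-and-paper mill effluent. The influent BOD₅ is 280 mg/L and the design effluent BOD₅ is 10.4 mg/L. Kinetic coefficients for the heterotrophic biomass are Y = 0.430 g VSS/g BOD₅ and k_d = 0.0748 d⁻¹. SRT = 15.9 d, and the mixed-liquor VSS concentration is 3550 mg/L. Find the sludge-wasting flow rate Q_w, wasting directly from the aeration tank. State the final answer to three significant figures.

Steady-state biomass mass balance: V·X·(1 + k_d·θ_c) = Y·Q·(S₀ − S)·θ_c, so V = 0.430 × 29400 × (280 − 10.4) × 15.9 / [3550 × (1 + 0.0748 × 15.9)] = 5.42×10^7 / 7772 = 6973 m³.
With mixed-liquor wasting, θ_c = V/Q_w, so Q_w = V/θ_c = 6973/15.9 = 438.5 m³/d.

Q_w ≈ 439 m³/d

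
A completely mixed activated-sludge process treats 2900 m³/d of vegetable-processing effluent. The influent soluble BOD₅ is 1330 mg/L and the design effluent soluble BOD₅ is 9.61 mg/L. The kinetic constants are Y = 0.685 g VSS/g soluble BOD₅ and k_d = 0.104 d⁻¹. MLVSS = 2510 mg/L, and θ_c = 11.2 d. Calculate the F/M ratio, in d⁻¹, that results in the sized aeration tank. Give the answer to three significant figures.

Rearranging the biomass balance for a CMAS with decay, V = Y·Q·ΔS·θ_c / [X·(1+k_d θ_c)] = 0.685 × 2900 × (1330 − 9.61) × 11.2 / [2510 × (1 + 0.104 × 11.2)] = 2.94×10^7 / 5434 = 5407 m³.
F/M = applied load / biomass = Q·S₀/(V·X) = 2900 × 1330 / (5407 × 2510) = 0.2842 d⁻¹.

F/M ≈ 0.284 d⁻¹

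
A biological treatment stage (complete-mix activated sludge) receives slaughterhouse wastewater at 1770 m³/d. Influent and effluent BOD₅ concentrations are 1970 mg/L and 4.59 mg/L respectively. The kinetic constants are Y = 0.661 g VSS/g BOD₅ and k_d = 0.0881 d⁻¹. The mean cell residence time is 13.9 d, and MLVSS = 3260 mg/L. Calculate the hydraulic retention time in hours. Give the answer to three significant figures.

Steady-state biomass mass balance: V·X·(1 + k_d·θ_c) = Y·Q·(S₀ − S)·θ_c, so V = 0.661 × 1770 × (1970 − 4.59) × 13.9 / [3260 × (1 + 0.0881 × 13.9)] = 3.2×10^7 / 7252 = 4407 m³.
τ = V/Q = 4407/1770 = 2.490 d, or 59.76 h.

τ ≈ 59.8 h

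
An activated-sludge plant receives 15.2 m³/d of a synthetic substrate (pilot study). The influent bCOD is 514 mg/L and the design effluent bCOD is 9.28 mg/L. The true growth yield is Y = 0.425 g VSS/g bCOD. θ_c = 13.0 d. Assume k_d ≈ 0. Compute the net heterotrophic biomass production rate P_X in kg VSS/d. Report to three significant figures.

No decay correction is needed, so Y_obs = Y = 0.425.
ΔS = 514 − 9.28 = 504.7 mg/L, so the substrate removal rate is 15.2 × 504.7/1000 = 7.672 kg bCOD/d.
Net biomass production P_X = Y_obs × Q·(S₀ − S) = 0.4250 × 7.672 = 3.260 kg VSS/d.

P_X ≈ 3.26 kg VSS/d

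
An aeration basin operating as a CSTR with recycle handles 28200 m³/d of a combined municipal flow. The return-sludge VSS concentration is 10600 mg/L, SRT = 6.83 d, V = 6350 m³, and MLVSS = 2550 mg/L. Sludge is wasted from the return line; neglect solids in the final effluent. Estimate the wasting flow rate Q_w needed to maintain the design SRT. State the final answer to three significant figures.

Q_w ≈ 224 m³/d

θ_c = V·X/(Q_w·X_r) when wasting from the recycle, so Q_w = V·X/(θ_c·X_r) = 6350 × 2550 / (6.83 × 10600) = 223.7 m³/d.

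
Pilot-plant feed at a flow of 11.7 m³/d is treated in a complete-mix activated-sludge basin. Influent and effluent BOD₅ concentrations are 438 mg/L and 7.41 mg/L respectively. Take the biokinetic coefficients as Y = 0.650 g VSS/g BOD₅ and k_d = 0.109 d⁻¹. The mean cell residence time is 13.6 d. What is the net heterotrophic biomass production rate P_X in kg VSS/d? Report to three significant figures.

P_X ≈ 1.32 kg VSS/d

The observed yield is Y_obs = Y/(1 + k_d·θ_c) = 0.650 / (1 + 0.109 × 13.6) = 0.650 / 2.482 = 0.2618 g VSS per g BOD₅ removed.
Substrate removed = Q·(S₀ − S) = 11.7 m³/d × (438 − 7.41) g/m³ = 5.04×10^3 g/d = 5.038 kg/d.
Biomass produced: P_X = Y_obs·Q·ΔS = 0.2618 × 5.038 ≈ 1.319 kg VSS/d.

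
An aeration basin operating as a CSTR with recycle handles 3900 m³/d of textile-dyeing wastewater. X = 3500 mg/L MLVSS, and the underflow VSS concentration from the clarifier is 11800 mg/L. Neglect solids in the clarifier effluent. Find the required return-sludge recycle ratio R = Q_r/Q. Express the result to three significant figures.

R ≈ 0.422

Mass balance around the secondary clarifier (neglecting effluent solids): R = X / (X_r − X) = 3500 / (11800 − 3500) = 0.4217.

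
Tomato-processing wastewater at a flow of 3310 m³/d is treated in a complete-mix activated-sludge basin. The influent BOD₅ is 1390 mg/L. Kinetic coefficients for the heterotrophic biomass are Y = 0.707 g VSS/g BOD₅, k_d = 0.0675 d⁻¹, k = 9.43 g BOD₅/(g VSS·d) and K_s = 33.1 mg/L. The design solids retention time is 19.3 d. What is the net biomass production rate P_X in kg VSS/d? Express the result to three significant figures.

Effluent substrate depends only on kinetics and SRT: S = K_s(1 + k_d θ_c) / [θ_c(Yk − k_d) − 1] = 33.1 × (1 + 0.0675 × 19.3) / [19.3 × (0.707 × 9.43 − 0.0675) − 1] = 76.22 / 126.4 = 0.6032 mg/L.
Y_obs = Y / (1 + k_d θ_c) = 0.707 / (1 + 0.0675 × 19.3) = 0.707 / 2.303 = 0.3070.
ΔS = 1390 − 0.603 = 1389 mg/L, so the substrate removal rate is 3310 × 1389/1000 = 4599 kg BOD₅/d.
P_X = Y_obs · Q(S₀ − S) = 0.3070 × 4599 = 1412 kg VSS/d.

P_X ≈ 1410 kg VSS/d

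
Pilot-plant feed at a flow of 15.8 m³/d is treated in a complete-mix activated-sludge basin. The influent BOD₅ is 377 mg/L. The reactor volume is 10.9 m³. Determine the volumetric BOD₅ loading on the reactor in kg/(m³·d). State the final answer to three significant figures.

Volumetric loading L_v = Q·S₀ / V = 15.8 × 377 g/m³ / 10.90 m³ = 546.5 g/(m³·d) = 0.5465 kg BOD₅/(m³·d).

L_v ≈ 0.546 kg BOD₅/(m³·d)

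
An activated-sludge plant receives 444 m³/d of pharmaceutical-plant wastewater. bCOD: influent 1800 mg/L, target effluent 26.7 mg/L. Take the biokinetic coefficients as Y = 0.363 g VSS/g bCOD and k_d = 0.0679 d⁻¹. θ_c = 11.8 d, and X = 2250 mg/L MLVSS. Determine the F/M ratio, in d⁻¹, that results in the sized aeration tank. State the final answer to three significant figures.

F/M ≈ 0.427 d⁻¹

Rearranging the biomass balance for a CMAS with decay, V = Y·Q·ΔS·θ_c / [X·(1+k_d θ_c)] = 0.363 × 444 × (1800 − 26.7) × 11.8 / [2250 × (1 + 0.0679 × 11.8)] = 3.37×10^6 / 4053 = 832.2 m³.
F/M = Q·S₀ / (V·X) = 444 × 1800 / (832.2 × 2250) = 0.4268 g bCOD·(g VSS·d)⁻¹.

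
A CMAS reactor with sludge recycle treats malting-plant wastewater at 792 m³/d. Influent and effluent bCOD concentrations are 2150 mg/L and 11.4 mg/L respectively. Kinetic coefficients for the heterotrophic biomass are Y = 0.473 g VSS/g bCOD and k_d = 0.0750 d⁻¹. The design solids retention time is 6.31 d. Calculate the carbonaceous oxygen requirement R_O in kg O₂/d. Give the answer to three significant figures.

R_O ≈ 922 kg O₂/d

Observed yield with endogenous decay: Y_obs = Y / (1 + k_d·θ_c) = 0.473 / (1 + 0.0750 × 6.31) = 0.473 / 1.473 = 0.3211 g VSS/g bCOD.
Q·(S₀ − S) = 792 × (2150 − 11.4) × 10⁻³ = 1694 kg/d removed.
Biomass synthesised: P_X = Y_obs × 1694 = 543.8 kg VSS/d.
R_O = Q·ΔS − 1.42 P_X = 1694 − 772.2 = 921.6 kg O₂/d.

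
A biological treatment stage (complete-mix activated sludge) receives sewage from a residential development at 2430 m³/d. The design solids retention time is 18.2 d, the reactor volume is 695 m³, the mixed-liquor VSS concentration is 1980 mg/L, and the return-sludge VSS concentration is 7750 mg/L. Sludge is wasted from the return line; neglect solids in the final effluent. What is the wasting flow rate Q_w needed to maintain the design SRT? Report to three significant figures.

Q_w ≈ 9.76 m³/d

θ_c = V·X/(Q_w·X_r) when wasting from the recycle, so Q_w = V·X/(θ_c·X_r) = 695.0 × 1980 / (18.2 × 7750) = 9.756 m³/d.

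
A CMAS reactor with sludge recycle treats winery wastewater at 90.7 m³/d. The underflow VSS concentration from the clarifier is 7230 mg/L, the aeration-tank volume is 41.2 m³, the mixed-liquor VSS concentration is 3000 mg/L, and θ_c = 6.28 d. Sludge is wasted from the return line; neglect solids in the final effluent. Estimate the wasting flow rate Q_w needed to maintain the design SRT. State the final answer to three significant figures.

Q_w ≈ 2.72 m³/d

Q_w = (V·X)/(θ_c X_r) = 41.20 × 3000 / (6.28 × 7230) = 2.722 m³/d.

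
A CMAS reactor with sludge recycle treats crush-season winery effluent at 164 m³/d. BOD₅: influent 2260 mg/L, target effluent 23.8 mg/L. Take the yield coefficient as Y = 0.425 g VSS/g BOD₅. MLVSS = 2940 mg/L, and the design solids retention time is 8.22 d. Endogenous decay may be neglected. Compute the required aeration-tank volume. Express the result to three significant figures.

V ≈ 436 m³

Biomass mass balance (decay neglected): V·X = Y·Q·(S₀ − S)·θ_c, so V = 0.425 × 164 × (2260 − 23.8) × 8.22 / 2940 = 435.8 m³.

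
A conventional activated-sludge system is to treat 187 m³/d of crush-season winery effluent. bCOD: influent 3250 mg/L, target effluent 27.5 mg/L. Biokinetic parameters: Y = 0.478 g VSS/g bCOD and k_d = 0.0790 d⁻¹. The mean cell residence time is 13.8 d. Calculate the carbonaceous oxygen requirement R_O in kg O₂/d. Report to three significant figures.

Correct the yield for decay: Y_obs = Y/(1 + k_d θ_c) = 0.478 / (1 + 0.0790 × 13.8) = 0.478 / 2.090 = 0.2287.
Mass of bCOD removed per day: Q(S₀ − S) = 187 × 3222 g/m³ = 602.6 kg/d.
Biomass synthesised: P_X = Y_obs × 602.6 = 137.8 kg VSS/d.
R_O = Q·(S₀ − S) − 1.42·P_X = 602.6 − 1.42 × 137.8 = 406.9 kg O₂/d.

R_O ≈ 407 kg O₂/d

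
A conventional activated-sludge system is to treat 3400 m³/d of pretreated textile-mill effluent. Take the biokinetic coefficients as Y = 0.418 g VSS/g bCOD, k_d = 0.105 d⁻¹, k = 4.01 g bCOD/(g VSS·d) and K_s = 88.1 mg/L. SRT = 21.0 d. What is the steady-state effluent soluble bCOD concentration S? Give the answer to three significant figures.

Effluent substrate depends only on kinetics and SRT: S = K_s(1 + k_d θ_c) / [θ_c(Yk − k_d) − 1] = 88.1 × (1 + 0.105 × 21.0) / [21.0 × (0.418 × 4.01 − 0.105) − 1] = 282.4 / 31.99 = 8.825 mg/L.

S ≈ 8.83 mg/L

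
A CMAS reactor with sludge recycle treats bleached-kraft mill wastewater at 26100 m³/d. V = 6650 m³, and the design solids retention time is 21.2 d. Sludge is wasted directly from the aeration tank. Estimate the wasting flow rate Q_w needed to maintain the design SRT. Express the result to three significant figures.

Wasting from the aeration tank: Q_w = V / θ_c = 6650 / 21.2 = 313.7 m³/d.

Q_w ≈ 314 m³/d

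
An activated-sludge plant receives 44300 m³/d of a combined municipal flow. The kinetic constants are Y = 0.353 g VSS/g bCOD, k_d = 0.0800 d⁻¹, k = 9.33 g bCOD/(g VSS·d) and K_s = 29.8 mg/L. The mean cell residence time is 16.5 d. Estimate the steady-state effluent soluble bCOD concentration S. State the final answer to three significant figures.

Effluent substrate depends only on kinetics and SRT: S = K_s(1 + k_d θ_c) / [θ_c(Yk − k_d) − 1] = 29.8 × (1 + 0.0800 × 16.5) / [16.5 × (0.353 × 9.33 − 0.0800) − 1] = 69.14 / 52.02 = 1.329 mg/L.

S ≈ 1.33 mg/L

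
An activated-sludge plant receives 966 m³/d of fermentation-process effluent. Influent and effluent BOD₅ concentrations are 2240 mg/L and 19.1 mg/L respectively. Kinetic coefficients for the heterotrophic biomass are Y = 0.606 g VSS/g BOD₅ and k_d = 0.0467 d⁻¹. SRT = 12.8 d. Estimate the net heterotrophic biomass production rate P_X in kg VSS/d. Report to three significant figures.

P_X ≈ 814 kg VSS/d

The observed yield is Y_obs = Y/(1 + k_d·θ_c) = 0.606 / (1 + 0.0467 × 12.8) = 0.606 / 1.598 = 0.3793 g VSS per g BOD₅ removed.
Q·(S₀ − S) = 966 × (2240 − 19.1) × 10⁻³ = 2145 kg/d removed.
P_X = Y_obs · Q(S₀ − S) = 0.3793 × 2145 = 813.7 kg VSS/d.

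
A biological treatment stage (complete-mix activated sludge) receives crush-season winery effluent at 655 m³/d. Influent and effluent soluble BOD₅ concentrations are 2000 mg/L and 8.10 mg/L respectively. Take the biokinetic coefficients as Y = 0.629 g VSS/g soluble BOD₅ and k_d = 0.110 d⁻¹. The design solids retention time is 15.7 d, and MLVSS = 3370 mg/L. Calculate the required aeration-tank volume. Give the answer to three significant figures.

V ≈ 1400 m³

Steady-state biomass mass balance: V·X·(1 + k_d·θ_c) = Y·Q·(S₀ − S)·θ_c, so V = 0.629 × 655 × (2000 − 8.10) × 15.7 / [3370 × (1 + 0.110 × 15.7)] = 1.29×10^7 / 9190 = 1402 m³.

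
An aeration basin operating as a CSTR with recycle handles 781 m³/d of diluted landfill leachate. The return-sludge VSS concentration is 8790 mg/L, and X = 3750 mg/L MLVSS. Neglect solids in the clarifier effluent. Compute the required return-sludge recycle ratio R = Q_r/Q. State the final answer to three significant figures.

R ≈ 0.744

Mass balance around the secondary clarifier (neglecting effluent solids): R = X / (X_r − X) = 3750 / (8790 − 3750) = 0.7440.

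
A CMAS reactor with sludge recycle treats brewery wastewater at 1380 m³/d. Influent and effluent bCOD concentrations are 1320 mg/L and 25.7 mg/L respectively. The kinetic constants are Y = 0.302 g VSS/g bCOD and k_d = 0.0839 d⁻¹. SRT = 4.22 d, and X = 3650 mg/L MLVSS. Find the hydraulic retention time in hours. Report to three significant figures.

τ ≈ 8.01 h

Rearranging the biomass balance for a CMAS with decay, V = Y·Q·ΔS·θ_c / [X·(1+k_d θ_c)] = 0.302 × 1380 × (1320 − 25.7) × 4.22 / [3650 × (1 + 0.0839 × 4.22)] = 2.28×10^6 / 4942 = 460.6 m³.
Hydraulic retention time τ = V/Q = 460.6 / 1380 = 0.3338 d = 8.010 h.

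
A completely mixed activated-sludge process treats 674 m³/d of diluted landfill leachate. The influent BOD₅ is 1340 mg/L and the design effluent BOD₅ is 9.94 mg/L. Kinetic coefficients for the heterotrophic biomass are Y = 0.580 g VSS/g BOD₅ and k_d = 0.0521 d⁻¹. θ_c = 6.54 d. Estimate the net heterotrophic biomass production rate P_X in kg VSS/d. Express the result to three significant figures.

P_X ≈ 388 kg VSS/d

Y_obs = Y / (1 + k_d θ_c) = 0.580 / (1 + 0.0521 × 6.54) = 0.580 / 1.341 = 0.4326.
Mass of BOD₅ removed per day: Q(S₀ − S) = 674 × 1330 g/m³ = 896.5 kg/d.
Net biomass production P_X = Y_obs × Q·(S₀ − S) = 0.4326 × 896.5 = 387.8 kg VSS/d.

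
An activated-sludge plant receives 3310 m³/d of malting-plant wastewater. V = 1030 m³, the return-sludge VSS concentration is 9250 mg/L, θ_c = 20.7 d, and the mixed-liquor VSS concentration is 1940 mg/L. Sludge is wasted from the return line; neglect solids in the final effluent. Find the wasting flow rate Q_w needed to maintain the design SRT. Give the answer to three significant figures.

Wasting from the return line (neglecting effluent solids): Q_w = V·X / (θ_c·X_r) = 1030 × 1940 / (20.7 × 9250) = 10.44 m³/d.

Q_w ≈ 10.4 m³/d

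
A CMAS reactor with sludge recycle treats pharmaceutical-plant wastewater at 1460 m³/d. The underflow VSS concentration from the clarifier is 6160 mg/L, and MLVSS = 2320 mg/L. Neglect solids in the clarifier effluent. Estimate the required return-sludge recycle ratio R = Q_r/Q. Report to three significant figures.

R ≈ 0.604

R = Q_r/Q = X/(X_r − X) = 2320 / (6160 − 2320) = 0.6042.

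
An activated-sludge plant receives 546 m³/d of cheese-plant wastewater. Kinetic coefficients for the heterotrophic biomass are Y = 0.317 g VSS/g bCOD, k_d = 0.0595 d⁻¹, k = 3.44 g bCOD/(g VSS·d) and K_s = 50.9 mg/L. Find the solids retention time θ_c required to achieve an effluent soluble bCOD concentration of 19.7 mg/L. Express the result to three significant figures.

θ_c ≈ 4.09 d

At the target effluent, Y k S/(K_s+S) = 0.317×3.44×19.7/70.60 = 0.3043 d⁻¹.
Then 1/θ_c = μ − k_d = 0.3043 − 0.0595 = 0.2448 d⁻¹, giving θ_c = 4.085 d.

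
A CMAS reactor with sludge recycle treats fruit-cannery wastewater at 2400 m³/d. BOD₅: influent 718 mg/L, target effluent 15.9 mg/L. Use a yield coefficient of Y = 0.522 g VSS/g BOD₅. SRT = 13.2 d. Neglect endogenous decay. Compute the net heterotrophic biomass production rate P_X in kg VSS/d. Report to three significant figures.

No decay correction is needed, so Y_obs = Y = 0.522.
Substrate removed = Q·(S₀ − S) = 2400 m³/d × (718 − 15.9) g/m³ = 1.69×10^6 g/d = 1685 kg/d.
Net biomass production P_X = Y_obs × Q·(S₀ − S) = 0.5220 × 1685 = 879.6 kg VSS/d.

P_X ≈ 880 kg VSS/d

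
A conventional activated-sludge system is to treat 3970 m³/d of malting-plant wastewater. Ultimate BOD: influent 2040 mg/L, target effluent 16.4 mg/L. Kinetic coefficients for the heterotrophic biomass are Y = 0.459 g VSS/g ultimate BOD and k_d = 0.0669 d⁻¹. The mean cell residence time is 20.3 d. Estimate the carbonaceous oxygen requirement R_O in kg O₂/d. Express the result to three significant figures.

Observed yield with endogenous decay: Y_obs = Y / (1 + k_d·θ_c) = 0.459 / (1 + 0.0669 × 20.3) = 0.459 / 2.358 = 0.1947 g VSS/g ultimate BOD.
ΔS = 2040 − 16.4 = 2024 mg/L, so the substrate removal rate is 3970 × 2024/1000 = 8034 kg ultimate BOD/d.
P_X = Y_obs·Q·(S₀ − S) = 0.1947 × 8034 = 1564 kg VSS/d.
R_O = Q·ΔS − 1.42 P_X = 8034 − 2221 = 5813 kg O₂/d.

R_O ≈ 5810 kg O₂/d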